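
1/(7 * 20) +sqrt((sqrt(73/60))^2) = 1/140 +sqrt(1095)/30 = 1.11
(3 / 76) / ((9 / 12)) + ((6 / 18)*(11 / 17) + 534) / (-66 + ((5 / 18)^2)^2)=-17996011313 / 2237676493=-8.04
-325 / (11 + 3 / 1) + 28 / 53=-16833 / 742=-22.69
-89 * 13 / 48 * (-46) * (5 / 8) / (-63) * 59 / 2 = -7850245 / 24192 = -324.50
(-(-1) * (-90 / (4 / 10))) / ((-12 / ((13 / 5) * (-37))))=-7215 / 4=-1803.75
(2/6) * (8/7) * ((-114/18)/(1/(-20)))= 3040/63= 48.25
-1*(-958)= 958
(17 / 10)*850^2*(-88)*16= -1729376000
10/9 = 1.11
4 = 4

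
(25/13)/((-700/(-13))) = 1/28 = 0.04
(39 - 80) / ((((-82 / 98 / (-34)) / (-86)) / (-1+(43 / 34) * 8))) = 1306340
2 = 2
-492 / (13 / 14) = -6888 / 13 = -529.85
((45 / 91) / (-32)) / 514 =-45 / 1496768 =-0.00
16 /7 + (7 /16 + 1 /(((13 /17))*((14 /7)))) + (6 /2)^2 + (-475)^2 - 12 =328510549 /1456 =225625.38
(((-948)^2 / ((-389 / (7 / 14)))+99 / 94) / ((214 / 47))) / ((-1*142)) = 42200577 / 23641864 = 1.78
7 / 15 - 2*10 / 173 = 911 / 2595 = 0.35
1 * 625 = 625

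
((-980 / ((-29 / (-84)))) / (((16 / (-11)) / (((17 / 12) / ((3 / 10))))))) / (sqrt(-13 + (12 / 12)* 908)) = 320705* sqrt(895) / 31146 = 308.05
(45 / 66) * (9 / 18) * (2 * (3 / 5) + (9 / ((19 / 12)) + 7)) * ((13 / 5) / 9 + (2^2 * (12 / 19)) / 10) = 610697 / 238260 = 2.56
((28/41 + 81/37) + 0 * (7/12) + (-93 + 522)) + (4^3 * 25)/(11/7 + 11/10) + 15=296672235/283679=1045.80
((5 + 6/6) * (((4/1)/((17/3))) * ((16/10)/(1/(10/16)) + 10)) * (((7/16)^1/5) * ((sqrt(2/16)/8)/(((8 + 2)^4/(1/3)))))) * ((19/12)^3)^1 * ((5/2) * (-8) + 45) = 528143 * sqrt(2)/1253376000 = 0.00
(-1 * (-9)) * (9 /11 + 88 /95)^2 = 29909961 /1092025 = 27.39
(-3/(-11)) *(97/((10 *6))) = 97/220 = 0.44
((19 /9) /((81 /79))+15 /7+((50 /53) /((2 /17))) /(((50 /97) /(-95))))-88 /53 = -798035741 /540918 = -1475.34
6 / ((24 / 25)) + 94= 401 / 4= 100.25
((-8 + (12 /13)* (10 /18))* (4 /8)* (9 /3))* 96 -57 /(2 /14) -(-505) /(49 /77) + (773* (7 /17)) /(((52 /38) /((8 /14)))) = -851884 /1547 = -550.67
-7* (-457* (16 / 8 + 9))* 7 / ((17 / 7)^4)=591421523 / 83521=7081.11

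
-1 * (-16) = 16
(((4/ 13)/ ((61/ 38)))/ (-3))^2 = 0.00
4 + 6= 10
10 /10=1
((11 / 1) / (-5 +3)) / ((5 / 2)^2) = -22 / 25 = -0.88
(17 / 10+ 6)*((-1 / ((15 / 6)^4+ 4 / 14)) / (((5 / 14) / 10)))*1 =-120736 / 22035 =-5.48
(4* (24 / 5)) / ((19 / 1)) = 96 / 95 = 1.01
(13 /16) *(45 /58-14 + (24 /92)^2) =-5247515 /490912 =-10.69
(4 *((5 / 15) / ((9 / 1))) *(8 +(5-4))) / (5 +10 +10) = 4 / 75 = 0.05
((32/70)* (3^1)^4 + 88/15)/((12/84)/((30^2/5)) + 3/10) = 54048/379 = 142.61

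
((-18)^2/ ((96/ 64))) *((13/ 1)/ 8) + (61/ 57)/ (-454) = 9083117/ 25878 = 351.00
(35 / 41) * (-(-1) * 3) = 105 / 41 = 2.56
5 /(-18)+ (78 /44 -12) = -1040 /99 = -10.51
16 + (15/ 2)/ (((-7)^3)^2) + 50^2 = 592009783/ 235298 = 2516.00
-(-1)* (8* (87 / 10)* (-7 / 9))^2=659344 / 225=2930.42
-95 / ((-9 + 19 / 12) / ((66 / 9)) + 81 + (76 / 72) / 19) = -1.19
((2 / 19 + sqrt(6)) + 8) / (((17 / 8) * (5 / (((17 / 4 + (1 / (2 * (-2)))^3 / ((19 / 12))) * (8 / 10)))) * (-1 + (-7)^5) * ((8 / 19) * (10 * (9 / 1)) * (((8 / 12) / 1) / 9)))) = -0.00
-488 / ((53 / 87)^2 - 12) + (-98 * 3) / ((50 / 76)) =-891006468 / 2200475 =-404.92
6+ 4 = 10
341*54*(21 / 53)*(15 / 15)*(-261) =-1904285.55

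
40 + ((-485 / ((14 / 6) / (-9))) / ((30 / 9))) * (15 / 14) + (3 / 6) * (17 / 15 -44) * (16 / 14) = 616.81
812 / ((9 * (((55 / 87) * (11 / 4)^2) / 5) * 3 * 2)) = 188384 / 11979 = 15.73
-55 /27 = -2.04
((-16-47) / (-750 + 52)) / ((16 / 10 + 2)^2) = 175 / 25128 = 0.01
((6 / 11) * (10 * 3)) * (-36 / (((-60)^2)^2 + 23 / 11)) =-6480 / 142560023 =-0.00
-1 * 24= -24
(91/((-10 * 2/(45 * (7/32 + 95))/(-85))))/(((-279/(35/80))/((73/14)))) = -1720503785/126976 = -13549.83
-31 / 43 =-0.72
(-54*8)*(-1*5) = 2160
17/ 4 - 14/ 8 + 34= 36.50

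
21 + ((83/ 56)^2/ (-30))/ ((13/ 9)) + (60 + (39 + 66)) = 75807813/ 407680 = 185.95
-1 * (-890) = 890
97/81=1.20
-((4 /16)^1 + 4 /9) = -25 /36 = -0.69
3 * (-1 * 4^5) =-3072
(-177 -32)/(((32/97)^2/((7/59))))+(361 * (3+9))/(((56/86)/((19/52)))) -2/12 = 2202.79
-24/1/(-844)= 6/211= 0.03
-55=-55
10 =10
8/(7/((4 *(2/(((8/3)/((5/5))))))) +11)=3/5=0.60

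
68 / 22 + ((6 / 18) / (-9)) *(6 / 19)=5792 / 1881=3.08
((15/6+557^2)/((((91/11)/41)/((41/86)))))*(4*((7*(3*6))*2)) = 31773381156/43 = 738915840.84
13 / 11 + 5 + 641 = 7119 / 11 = 647.18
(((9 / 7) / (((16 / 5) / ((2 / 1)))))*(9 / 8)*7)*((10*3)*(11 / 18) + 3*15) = 12825 / 32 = 400.78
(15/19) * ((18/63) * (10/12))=25/133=0.19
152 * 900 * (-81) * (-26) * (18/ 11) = 5185814400/ 11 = 471437672.73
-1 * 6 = -6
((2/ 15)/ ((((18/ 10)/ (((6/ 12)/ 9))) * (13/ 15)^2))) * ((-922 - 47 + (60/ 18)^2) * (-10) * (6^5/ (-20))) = -3448400/ 169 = -20404.73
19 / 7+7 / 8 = 201 / 56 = 3.59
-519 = -519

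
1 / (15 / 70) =14 / 3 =4.67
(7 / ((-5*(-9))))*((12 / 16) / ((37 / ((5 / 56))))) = 1 / 3552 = 0.00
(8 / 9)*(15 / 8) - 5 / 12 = 5 / 4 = 1.25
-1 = -1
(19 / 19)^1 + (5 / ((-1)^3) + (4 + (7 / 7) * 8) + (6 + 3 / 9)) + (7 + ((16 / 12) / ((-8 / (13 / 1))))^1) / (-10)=277 / 20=13.85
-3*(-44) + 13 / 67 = 8857 / 67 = 132.19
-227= -227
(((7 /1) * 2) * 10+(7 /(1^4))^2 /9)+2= 1327 /9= 147.44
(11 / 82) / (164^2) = 11 / 2205472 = 0.00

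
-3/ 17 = -0.18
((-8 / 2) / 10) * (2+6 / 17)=-16 / 17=-0.94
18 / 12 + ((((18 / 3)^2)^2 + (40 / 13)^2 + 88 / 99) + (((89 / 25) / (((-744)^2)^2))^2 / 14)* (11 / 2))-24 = 356471381539741205239022238085139 / 277656751134208924393144320000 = 1283.86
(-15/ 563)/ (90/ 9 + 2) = -5/ 2252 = -0.00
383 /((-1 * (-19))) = 383 /19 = 20.16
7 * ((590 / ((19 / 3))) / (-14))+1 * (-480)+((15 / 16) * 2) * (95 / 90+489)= 357755 / 912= 392.28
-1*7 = -7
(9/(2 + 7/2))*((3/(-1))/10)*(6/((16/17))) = -1377/440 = -3.13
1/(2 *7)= 0.07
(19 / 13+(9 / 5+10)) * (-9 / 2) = -3879 / 65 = -59.68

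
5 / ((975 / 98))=98 / 195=0.50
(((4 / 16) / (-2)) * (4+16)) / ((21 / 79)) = -9.40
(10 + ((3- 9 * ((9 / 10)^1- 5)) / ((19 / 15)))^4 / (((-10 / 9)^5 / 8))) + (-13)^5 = -1004453194089 / 200000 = -5022265.97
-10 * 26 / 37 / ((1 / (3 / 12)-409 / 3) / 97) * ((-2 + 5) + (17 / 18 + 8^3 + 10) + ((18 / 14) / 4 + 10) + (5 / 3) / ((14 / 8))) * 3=853564595 / 102823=8301.30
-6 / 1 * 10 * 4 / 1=-240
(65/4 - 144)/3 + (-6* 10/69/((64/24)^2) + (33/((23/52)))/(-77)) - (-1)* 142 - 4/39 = 9867863/100464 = 98.22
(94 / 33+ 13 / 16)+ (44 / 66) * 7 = 4397 / 528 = 8.33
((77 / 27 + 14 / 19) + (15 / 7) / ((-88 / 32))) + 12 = 584989 / 39501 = 14.81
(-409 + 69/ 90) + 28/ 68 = -207989/ 510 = -407.82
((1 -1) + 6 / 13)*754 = 348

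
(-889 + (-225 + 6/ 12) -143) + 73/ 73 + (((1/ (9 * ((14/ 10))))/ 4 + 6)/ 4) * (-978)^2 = 40270019/ 28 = 1438214.96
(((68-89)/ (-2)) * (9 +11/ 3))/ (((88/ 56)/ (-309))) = -26152.64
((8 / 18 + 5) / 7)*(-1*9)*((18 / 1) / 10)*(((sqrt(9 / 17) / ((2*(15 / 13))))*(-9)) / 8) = 7371*sqrt(17) / 6800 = 4.47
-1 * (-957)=957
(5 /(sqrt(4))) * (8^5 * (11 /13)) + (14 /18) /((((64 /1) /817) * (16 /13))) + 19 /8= 8305972975 /119808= 69327.37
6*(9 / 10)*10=54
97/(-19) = -97/19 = -5.11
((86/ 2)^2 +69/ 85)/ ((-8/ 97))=-7625849/ 340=-22428.97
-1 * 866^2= -749956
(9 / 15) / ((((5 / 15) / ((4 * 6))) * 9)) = 24 / 5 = 4.80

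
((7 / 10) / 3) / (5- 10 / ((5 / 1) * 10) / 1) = 7 / 144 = 0.05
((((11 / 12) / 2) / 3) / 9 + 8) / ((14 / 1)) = 5195 / 9072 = 0.57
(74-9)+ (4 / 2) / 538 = 17486 / 269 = 65.00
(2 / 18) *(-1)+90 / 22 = 394 / 99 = 3.98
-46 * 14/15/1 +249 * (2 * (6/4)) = 10561/15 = 704.07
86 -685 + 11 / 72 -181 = -56149 / 72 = -779.85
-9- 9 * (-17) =144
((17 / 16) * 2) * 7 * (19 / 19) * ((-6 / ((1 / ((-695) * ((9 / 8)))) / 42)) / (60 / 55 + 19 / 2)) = 276733.41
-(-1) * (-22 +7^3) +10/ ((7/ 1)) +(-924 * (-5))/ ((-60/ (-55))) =31902/ 7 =4557.43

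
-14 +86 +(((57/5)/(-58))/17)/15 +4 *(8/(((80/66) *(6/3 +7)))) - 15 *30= -27736237/73950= -375.07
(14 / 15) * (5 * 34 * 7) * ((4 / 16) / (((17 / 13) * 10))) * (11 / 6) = 38.93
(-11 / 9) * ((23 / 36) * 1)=-253 / 324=-0.78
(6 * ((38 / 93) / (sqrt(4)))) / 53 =38 / 1643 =0.02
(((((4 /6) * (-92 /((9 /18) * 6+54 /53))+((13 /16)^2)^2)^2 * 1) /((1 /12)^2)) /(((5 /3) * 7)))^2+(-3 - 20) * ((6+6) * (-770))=3119836586908456962025420317247249 /411998533496848487389593600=7572445.85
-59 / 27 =-2.19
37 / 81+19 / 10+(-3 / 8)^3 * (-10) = 299027 / 103680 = 2.88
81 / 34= 2.38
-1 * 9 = -9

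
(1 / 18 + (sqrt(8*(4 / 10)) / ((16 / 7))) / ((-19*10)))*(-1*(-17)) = 17 / 18 - 119*sqrt(5) / 3800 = 0.87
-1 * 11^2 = -121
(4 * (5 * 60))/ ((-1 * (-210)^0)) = -1200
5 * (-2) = -10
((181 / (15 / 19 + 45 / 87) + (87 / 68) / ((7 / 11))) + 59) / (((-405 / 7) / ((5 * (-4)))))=17095369 / 247860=68.97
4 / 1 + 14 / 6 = 19 / 3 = 6.33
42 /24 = 7 /4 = 1.75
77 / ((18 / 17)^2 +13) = 289 / 53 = 5.45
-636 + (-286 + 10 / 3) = -2756 / 3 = -918.67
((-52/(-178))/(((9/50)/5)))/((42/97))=315250/16821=18.74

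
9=9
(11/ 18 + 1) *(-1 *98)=-1421/ 9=-157.89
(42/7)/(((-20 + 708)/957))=2871/344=8.35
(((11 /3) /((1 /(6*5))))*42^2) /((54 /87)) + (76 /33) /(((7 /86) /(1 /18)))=649940248 /2079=312621.57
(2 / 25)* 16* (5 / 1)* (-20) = -128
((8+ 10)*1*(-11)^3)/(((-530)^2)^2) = -11979/39452405000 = -0.00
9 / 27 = 1 / 3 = 0.33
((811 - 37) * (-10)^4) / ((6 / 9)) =11610000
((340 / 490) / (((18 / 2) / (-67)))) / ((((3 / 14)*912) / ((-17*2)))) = 19363 / 21546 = 0.90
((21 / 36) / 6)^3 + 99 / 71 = 36975905 / 26500608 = 1.40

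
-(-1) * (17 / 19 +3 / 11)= 244 / 209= 1.17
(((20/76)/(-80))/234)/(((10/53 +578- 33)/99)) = -583/228386080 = -0.00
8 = 8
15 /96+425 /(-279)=-12205 /8928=-1.37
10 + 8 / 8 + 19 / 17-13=-15 / 17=-0.88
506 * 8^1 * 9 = 36432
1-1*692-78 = -769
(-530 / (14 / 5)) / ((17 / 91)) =-17225 / 17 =-1013.24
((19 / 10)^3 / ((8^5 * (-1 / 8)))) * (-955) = 1310069 / 819200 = 1.60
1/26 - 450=-11699/26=-449.96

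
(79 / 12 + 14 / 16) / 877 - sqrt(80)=179 / 21048 - 4 * sqrt(5)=-8.94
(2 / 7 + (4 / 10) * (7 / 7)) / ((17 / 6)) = 144 / 595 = 0.24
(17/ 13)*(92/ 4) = 391/ 13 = 30.08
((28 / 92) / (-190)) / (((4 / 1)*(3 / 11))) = -77 / 52440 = -0.00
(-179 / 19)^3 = -5735339 / 6859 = -836.18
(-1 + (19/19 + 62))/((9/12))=248/3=82.67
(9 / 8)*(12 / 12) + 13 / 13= 17 / 8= 2.12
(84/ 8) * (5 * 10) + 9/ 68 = 35709/ 68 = 525.13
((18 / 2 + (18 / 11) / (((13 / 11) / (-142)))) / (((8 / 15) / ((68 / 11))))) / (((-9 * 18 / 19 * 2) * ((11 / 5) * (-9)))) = -6.44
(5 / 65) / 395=1 / 5135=0.00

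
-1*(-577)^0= -1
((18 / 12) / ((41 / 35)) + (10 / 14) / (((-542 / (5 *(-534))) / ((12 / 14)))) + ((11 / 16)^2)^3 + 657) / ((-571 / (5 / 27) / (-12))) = 30206799398609035 / 11735125809168384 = 2.57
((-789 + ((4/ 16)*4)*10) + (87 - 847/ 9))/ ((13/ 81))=-63675/ 13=-4898.08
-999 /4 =-249.75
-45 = -45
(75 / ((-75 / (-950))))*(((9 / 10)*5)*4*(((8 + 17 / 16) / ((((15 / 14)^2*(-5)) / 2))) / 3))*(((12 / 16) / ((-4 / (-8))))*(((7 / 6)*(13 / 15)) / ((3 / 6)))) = -2456909 / 45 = -54597.98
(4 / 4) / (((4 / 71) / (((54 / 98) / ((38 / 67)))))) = 128439 / 7448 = 17.24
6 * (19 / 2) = 57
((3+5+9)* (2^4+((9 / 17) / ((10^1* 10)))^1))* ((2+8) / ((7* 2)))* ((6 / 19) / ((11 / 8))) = 46644 / 1045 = 44.64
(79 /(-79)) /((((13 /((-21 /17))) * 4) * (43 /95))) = 1995 /38012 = 0.05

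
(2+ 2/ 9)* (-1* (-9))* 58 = 1160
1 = 1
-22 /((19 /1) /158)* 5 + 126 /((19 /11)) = -15994 /19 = -841.79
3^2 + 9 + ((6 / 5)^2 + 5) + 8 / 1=32.44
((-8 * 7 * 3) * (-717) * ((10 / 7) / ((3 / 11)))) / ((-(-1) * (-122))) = -315480 / 61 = -5171.80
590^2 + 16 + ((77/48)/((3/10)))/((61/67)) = 1528951267/4392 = 348121.87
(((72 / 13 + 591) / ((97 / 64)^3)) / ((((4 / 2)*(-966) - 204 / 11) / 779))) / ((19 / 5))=-95505203200 / 5303542803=-18.01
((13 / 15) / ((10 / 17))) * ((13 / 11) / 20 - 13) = -209729 / 11000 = -19.07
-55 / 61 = -0.90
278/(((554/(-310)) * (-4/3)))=64635/554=116.67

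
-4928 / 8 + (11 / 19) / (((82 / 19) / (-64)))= -25608 / 41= -624.59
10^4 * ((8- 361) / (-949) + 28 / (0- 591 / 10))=-570970000 / 560859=-1018.03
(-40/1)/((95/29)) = -232/19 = -12.21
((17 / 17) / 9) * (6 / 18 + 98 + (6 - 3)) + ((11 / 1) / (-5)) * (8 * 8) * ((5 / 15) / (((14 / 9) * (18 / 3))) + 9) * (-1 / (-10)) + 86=-141578 / 4725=-29.96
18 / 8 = 9 / 4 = 2.25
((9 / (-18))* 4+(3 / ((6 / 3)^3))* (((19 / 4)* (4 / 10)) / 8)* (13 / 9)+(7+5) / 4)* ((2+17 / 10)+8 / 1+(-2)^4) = 600259 / 19200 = 31.26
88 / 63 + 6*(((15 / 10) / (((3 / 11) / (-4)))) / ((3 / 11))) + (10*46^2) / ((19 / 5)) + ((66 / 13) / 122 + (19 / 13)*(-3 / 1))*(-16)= 4893524620 / 949221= 5155.31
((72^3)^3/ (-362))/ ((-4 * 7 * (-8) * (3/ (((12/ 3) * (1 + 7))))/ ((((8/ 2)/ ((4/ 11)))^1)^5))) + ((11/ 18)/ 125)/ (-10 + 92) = -257514100161641346760690063/ 233761500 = -1101610402746565823.55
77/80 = 0.96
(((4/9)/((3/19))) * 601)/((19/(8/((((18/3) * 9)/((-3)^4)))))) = 9616/9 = 1068.44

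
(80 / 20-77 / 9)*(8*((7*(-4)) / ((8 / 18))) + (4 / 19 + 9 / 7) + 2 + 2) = 2718341 / 1197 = 2270.96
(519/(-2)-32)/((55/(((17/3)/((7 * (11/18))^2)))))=-48654/29645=-1.64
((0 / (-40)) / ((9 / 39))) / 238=0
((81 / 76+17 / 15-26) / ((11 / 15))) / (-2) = 27133 / 1672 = 16.23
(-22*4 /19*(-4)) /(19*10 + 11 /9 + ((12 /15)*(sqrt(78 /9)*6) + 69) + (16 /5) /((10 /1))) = 105519600 /1479594809- 648000*sqrt(78) /1479594809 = 0.07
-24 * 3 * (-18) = 1296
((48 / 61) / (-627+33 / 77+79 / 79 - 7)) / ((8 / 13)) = -91 / 45018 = -0.00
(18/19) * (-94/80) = -423/380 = -1.11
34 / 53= 0.64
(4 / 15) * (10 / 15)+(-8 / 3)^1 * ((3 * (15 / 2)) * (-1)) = 2708 / 45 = 60.18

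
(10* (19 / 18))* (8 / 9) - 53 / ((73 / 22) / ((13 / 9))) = -80942 / 5913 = -13.69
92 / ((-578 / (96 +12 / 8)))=-4485 / 289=-15.52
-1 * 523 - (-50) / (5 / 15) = -373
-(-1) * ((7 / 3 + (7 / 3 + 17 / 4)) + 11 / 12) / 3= 59 / 18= 3.28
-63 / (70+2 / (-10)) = -315 / 349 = -0.90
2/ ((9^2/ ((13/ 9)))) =26/ 729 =0.04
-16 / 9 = -1.78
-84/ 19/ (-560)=3/ 380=0.01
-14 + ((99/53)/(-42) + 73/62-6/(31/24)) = -201408/11501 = -17.51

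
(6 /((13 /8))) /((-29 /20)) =-960 /377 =-2.55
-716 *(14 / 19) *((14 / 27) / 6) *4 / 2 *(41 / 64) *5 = -1798055 / 6156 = -292.08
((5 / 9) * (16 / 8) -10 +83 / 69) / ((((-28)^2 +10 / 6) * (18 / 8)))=-6364 / 1463697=-0.00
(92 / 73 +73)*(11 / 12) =19877 / 292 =68.07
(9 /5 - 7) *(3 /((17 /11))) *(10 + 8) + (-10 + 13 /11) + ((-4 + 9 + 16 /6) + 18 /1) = -462392 /2805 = -164.85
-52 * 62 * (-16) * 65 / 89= 3352960 / 89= 37673.71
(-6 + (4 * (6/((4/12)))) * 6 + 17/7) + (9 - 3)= 3041/7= 434.43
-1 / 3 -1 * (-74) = 221 / 3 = 73.67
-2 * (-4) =8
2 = 2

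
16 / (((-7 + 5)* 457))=-8 / 457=-0.02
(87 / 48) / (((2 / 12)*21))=29 / 56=0.52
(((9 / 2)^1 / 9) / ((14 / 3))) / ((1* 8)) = 3 / 224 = 0.01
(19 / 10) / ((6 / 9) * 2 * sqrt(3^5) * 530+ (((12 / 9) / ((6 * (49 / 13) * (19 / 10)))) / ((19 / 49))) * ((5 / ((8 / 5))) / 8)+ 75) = -77048683416 / 65582009709382435+ 32655031317504 * sqrt(3) / 327910048546912175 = 0.00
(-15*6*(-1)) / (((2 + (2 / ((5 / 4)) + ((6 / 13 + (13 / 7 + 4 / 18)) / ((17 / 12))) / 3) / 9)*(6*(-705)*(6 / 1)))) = -208845 / 132170956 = -0.00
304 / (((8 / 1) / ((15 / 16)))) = 285 / 8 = 35.62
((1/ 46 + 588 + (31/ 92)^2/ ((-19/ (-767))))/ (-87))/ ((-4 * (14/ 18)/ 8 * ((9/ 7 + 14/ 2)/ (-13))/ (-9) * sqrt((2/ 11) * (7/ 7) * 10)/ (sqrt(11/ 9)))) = 122651603217 * sqrt(5)/ 1352462560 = 202.78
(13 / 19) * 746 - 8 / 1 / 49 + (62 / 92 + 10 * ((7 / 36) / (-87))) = 8566099804 / 16766379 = 510.91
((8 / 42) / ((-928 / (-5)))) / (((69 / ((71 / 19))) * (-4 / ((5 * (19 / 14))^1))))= -0.00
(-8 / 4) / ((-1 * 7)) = 2 / 7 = 0.29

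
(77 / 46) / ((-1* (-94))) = 0.02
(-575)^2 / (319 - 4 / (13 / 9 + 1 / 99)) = 11500 / 11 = 1045.45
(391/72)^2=152881/5184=29.49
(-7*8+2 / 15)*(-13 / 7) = 10894 / 105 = 103.75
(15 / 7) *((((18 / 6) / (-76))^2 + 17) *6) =4419045 / 20216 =218.59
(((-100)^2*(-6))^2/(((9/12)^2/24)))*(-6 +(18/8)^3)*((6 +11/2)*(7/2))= 33327000000000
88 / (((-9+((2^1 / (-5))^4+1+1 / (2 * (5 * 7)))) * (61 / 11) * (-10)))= 847000 / 4248711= 0.20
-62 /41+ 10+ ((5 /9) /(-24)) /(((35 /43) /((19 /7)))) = 3649735 /433944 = 8.41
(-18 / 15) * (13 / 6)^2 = -169 / 30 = -5.63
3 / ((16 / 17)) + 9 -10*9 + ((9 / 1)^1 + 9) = -957 / 16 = -59.81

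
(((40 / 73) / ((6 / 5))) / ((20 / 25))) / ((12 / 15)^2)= 0.89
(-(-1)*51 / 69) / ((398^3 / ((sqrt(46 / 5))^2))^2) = 391 / 24841536239520400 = 0.00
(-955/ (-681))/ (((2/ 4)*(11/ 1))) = 1910/ 7491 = 0.25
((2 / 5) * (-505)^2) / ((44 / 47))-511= 2385993 / 22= 108454.23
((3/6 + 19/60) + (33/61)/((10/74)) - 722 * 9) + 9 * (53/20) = -5919437/915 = -6469.33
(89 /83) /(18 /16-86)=-712 /56357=-0.01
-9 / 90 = -1 / 10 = -0.10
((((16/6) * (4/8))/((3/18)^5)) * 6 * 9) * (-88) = -49268736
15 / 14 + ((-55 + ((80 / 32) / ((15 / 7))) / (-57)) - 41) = -113654 / 1197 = -94.95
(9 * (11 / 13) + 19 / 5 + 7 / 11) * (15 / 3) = 8617 / 143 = 60.26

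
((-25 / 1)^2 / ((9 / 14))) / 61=8750 / 549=15.94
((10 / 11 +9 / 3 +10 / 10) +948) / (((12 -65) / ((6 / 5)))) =-62892 / 2915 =-21.58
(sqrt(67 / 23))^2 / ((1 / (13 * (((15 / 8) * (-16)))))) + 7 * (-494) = -105664 / 23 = -4594.09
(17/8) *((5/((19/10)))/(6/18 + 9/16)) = 5100/817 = 6.24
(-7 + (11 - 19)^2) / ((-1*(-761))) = 57 / 761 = 0.07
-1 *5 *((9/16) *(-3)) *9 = 1215/16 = 75.94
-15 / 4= -3.75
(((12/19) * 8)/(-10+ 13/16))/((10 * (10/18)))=-0.10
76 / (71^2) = 76 / 5041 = 0.02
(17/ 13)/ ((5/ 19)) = 323/ 65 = 4.97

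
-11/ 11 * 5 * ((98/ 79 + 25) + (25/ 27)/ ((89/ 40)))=-133.28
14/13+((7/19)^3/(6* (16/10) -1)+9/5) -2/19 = 53246704/19170905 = 2.78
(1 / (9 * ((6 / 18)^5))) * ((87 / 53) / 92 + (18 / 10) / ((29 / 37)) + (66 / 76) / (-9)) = 804436209 / 13433380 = 59.88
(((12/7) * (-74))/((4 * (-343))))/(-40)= -111/48020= -0.00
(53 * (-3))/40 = -159/40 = -3.98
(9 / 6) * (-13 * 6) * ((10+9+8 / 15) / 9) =-3809 / 15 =-253.93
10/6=1.67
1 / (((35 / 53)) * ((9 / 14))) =106 / 45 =2.36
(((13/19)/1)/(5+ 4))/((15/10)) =26/513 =0.05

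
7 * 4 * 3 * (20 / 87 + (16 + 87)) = 251468 / 29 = 8671.31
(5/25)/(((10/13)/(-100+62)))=-247/25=-9.88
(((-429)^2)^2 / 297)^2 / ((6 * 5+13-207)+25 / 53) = -76591186786750493 / 963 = -79533942665369.15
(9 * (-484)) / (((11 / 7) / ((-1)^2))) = -2772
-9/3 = -3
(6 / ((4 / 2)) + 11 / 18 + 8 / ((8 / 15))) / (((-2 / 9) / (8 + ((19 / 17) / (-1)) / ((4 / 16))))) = -5025 / 17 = -295.59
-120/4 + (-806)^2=649606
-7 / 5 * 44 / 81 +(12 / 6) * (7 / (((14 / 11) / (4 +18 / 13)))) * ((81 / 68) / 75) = 0.18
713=713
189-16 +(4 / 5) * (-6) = 841 / 5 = 168.20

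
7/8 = 0.88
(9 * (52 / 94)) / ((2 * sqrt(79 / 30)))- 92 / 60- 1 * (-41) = 117 * sqrt(2370) / 3713+592 / 15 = 41.00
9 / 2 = 4.50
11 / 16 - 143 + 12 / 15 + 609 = 37399 / 80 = 467.49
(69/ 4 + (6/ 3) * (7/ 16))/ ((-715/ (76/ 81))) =-551/ 23166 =-0.02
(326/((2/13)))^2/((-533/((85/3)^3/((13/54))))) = -32633374250/41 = -795935957.32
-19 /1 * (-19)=361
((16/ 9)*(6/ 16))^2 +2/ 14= 37/ 63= 0.59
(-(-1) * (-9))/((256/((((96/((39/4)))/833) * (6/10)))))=-27/108290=-0.00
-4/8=-1/2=-0.50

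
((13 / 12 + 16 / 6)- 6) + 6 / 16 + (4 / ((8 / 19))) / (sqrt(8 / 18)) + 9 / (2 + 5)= 765 / 56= 13.66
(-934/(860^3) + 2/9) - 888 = -2541043724203/2862252000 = -887.78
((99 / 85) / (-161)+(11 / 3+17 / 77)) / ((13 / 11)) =1752323 / 533715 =3.28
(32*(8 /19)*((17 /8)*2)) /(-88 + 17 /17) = -1088 /1653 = -0.66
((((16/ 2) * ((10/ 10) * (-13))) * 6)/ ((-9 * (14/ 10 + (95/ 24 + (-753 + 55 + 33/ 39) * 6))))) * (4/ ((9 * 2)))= -216320/ 58653009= -0.00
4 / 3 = 1.33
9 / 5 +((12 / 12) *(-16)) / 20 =1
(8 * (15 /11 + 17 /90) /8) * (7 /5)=10759 /4950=2.17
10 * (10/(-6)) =-50/3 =-16.67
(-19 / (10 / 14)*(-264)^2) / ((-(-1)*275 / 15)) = -2528064 / 25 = -101122.56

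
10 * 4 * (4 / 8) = 20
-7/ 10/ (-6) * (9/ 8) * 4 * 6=63/ 20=3.15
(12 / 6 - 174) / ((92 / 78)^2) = -65403 / 529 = -123.64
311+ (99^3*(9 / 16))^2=76259892181097 / 256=297890203832.41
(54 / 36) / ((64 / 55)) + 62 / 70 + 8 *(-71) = -565.83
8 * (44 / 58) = 176 / 29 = 6.07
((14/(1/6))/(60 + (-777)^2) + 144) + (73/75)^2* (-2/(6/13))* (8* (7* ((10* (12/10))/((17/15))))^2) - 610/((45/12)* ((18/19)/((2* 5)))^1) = -181990.48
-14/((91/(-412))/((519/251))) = 427656/3263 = 131.06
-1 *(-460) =460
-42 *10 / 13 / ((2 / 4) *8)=-105 / 13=-8.08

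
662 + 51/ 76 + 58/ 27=1364209/ 2052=664.82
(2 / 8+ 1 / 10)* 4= 7 / 5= 1.40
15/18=5/6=0.83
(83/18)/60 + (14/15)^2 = 5119/5400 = 0.95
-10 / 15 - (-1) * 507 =1519 / 3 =506.33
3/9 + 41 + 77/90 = 3797/90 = 42.19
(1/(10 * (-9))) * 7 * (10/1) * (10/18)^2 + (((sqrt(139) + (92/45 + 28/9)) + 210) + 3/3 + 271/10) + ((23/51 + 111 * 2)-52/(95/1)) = sqrt(139) + 1094731087/2354670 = 476.71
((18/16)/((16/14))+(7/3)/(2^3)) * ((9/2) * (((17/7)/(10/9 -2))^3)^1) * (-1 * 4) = 468.43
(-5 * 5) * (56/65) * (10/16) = -175/13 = -13.46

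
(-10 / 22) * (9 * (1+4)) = -225 / 11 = -20.45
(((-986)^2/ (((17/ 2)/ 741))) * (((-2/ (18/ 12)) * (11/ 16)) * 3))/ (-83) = 2808068.60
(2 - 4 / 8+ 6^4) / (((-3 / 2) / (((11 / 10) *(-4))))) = 3806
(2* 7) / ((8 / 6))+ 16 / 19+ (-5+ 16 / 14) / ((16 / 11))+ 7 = 33389 / 2128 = 15.69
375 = 375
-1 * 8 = -8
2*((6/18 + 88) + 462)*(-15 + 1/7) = -343408/21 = -16352.76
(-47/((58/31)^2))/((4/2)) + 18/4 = -14891/6728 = -2.21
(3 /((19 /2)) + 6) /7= 120 /133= 0.90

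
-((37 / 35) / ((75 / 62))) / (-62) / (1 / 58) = 2146 / 2625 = 0.82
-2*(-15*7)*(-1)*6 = -1260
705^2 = 497025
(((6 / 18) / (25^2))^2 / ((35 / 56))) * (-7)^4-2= -35137042 / 17578125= -2.00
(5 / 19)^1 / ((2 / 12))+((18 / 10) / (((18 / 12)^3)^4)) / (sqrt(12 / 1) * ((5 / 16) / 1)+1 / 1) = 32768 * sqrt(3) / 649539+92450114 / 61706205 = 1.59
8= 8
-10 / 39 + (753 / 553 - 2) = -19297 / 21567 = -0.89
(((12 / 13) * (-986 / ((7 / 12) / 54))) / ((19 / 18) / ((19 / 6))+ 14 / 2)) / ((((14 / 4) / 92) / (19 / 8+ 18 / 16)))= -1058064768 / 1001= -1057007.76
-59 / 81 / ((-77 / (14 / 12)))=59 / 5346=0.01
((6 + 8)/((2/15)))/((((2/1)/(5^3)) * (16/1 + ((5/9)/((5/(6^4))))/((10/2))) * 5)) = 1875/64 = 29.30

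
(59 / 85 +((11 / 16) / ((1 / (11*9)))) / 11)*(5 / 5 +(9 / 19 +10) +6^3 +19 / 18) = 731471363 / 465120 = 1572.65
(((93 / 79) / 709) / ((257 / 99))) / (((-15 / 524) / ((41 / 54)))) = -3663022 / 215922405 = -0.02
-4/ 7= -0.57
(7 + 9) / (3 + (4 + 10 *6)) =0.24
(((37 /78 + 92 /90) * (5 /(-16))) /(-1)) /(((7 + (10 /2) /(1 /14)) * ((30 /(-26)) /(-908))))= 4.78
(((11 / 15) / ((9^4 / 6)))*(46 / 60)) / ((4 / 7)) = 0.00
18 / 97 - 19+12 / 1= -661 / 97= -6.81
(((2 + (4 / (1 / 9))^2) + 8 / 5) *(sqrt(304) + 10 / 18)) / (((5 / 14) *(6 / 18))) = 30324 / 5 + 1091664 *sqrt(19) / 25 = 196402.92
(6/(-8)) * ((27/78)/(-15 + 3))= 9/416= 0.02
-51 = -51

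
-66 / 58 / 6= -11 / 58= -0.19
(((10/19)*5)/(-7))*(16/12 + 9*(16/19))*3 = -25400/2527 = -10.05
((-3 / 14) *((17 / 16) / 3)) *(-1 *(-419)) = -31.80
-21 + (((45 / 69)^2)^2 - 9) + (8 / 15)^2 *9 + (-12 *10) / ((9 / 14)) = -4489889903 / 20988075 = -213.93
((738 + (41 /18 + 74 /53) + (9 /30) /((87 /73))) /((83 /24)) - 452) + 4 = -446754776 /1913565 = -233.47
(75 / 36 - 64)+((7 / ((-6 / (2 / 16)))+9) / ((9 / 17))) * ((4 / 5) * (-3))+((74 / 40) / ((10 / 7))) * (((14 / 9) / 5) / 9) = -4131437 / 40500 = -102.01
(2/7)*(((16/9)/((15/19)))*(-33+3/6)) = -3952/189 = -20.91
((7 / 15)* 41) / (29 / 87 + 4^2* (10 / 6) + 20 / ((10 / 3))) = 287 / 495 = 0.58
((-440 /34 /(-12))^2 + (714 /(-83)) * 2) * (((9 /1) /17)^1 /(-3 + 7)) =-3463153 /1631116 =-2.12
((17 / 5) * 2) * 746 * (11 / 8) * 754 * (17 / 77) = 40639469 / 35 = 1161127.69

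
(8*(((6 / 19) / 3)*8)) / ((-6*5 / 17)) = -3.82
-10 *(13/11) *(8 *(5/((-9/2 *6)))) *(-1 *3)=-52.53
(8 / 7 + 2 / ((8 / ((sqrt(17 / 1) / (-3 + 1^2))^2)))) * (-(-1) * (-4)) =-247 / 28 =-8.82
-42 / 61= -0.69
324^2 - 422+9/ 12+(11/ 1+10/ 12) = 1254799/ 12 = 104566.58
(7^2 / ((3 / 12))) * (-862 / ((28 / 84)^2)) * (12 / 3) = -6082272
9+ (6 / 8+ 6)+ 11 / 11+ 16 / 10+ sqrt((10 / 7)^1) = sqrt(70) / 7+ 367 / 20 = 19.55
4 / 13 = 0.31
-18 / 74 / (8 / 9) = -81 / 296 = -0.27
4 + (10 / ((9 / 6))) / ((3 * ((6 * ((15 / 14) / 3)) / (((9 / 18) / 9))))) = 986 / 243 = 4.06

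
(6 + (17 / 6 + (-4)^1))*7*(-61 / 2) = -12383 / 12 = -1031.92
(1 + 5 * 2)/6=11/6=1.83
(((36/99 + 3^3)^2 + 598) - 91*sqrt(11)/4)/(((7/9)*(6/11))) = 488877/154 - 429*sqrt(11)/8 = 2996.67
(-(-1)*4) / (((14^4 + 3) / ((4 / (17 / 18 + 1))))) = 288 / 1344665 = 0.00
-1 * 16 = -16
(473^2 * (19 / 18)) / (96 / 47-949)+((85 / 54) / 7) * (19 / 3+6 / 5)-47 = -7436702975 / 25235469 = -294.69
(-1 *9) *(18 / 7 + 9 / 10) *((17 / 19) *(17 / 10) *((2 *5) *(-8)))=2528172 / 665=3801.76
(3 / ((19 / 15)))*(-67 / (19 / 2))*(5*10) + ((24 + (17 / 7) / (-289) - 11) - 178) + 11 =-42494547 / 42959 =-989.19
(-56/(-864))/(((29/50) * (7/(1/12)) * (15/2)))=5/28188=0.00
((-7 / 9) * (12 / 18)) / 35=-2 / 135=-0.01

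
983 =983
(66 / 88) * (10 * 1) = 15 / 2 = 7.50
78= 78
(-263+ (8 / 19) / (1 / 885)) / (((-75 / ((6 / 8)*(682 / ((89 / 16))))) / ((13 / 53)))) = -32.97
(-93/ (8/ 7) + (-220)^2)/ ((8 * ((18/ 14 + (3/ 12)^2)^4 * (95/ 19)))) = 950378648576/ 2599428005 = 365.61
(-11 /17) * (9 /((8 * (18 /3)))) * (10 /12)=-0.10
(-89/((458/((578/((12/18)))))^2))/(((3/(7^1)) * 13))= -156100749/2726932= -57.24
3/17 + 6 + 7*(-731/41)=-82684/697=-118.63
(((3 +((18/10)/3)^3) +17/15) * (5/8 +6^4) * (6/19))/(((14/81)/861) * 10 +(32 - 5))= 168557650569/2555699500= 65.95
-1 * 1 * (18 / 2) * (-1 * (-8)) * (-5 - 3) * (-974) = -561024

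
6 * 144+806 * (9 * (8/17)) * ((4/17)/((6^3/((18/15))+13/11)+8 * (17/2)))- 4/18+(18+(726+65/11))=1616.91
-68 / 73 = -0.93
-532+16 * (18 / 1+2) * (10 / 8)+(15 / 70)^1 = -1845 / 14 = -131.79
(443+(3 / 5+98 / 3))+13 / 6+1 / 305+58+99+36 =1228729 / 1830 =671.44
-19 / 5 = -3.80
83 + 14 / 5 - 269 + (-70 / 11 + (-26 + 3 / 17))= -201387 / 935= -215.39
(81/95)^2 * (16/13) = 104976/117325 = 0.89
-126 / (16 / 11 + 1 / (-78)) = -108108 / 1237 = -87.40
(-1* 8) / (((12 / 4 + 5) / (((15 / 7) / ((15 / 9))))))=-9 / 7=-1.29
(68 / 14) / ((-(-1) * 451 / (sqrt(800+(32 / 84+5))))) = 34 * sqrt(355173) / 66297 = 0.31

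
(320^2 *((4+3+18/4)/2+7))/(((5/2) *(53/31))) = 16189440/53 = 305461.13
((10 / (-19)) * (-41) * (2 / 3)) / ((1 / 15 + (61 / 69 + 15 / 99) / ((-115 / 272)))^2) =2082436801500 / 821802605851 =2.53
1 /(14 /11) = 11 /14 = 0.79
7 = 7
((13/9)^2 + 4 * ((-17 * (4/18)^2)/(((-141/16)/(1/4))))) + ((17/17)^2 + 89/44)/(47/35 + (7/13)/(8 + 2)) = 1387870969/319354002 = 4.35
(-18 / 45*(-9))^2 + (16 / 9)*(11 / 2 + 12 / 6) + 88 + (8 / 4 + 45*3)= 18847 / 75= 251.29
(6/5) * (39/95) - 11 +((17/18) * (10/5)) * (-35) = -327544/4275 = -76.62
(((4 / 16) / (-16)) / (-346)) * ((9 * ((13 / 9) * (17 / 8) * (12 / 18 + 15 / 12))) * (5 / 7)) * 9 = 76245 / 4960256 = 0.02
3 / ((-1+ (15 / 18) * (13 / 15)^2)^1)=-810 / 101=-8.02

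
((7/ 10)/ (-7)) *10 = -1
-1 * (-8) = 8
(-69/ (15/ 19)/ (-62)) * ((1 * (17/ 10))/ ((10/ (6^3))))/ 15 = 66861/ 19375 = 3.45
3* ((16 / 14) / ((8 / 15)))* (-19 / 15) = -57 / 7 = -8.14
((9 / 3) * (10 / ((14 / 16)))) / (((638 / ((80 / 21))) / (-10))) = -32000 / 15631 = -2.05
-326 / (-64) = 163 / 32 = 5.09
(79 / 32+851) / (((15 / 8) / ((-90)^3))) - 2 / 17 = -5641087052 / 17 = -331828650.12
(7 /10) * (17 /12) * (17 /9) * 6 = 2023 /180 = 11.24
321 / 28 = 11.46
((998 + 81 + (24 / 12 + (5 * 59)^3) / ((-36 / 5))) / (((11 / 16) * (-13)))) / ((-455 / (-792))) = 586619616 / 845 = 694224.40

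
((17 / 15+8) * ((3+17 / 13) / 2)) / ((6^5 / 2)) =959 / 189540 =0.01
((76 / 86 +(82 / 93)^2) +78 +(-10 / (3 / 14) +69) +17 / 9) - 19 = 10522907 / 123969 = 84.88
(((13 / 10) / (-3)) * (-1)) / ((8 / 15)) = 13 / 16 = 0.81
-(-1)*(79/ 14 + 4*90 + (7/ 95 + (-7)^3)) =30213/ 1330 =22.72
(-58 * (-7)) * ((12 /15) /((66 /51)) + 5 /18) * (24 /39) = 1440488 /6435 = 223.85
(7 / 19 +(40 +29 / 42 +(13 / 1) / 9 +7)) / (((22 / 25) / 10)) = 14813875 / 26334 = 562.54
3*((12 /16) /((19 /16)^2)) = 576 /361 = 1.60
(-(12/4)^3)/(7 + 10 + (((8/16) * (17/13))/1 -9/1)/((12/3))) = -936/517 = -1.81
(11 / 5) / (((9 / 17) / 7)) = 1309 / 45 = 29.09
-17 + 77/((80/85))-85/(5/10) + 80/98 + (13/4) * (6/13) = -102.87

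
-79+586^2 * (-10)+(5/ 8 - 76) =-27472915/ 8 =-3434114.38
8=8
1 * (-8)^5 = -32768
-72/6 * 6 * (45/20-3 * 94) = 20142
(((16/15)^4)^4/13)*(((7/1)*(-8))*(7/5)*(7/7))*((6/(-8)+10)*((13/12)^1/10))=-8360986751408854269952/492630626678466796875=-16.97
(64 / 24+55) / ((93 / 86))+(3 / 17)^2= 4302253 / 80631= 53.36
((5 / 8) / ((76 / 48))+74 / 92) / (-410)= -0.00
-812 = -812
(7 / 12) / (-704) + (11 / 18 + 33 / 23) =1192093 / 582912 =2.05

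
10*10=100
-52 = -52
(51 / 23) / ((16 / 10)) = 255 / 184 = 1.39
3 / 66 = 1 / 22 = 0.05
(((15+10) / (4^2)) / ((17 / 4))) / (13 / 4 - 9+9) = 25 / 221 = 0.11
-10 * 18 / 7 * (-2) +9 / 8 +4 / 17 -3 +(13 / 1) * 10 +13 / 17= 10111 / 56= 180.55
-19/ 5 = -3.80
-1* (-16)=16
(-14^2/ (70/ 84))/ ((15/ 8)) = -125.44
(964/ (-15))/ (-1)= 964/ 15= 64.27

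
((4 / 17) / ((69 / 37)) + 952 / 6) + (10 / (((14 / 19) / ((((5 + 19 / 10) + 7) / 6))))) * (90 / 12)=8640083 / 21896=394.60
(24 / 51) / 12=2 / 51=0.04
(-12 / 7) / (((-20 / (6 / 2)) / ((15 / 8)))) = 27 / 56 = 0.48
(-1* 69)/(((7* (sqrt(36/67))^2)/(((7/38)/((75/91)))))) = -140231/34200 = -4.10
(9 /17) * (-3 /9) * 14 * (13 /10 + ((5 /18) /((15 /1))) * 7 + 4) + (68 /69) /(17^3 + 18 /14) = -405958651 /30263400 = -13.41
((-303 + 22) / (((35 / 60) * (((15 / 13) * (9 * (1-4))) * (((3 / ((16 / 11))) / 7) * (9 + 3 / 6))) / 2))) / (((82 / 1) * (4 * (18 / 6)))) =116896 / 10411335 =0.01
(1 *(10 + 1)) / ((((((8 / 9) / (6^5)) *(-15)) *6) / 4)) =-21384 / 5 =-4276.80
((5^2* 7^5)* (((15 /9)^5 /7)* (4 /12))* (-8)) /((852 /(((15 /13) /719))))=-1875781250 /483791373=-3.88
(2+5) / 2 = 7 / 2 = 3.50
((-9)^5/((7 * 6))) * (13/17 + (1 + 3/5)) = -3956283/1190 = -3324.61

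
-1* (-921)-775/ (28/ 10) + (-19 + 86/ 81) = 710197/ 1134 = 626.28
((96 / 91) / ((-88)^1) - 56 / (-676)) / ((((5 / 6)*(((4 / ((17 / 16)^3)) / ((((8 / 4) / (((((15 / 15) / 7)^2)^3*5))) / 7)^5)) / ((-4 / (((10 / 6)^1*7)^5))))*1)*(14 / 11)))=-2688685085519886923311653 / 528125000000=-5091001345363.10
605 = 605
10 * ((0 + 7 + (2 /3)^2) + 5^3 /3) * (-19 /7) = -83980 /63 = -1333.02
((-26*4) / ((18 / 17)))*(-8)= 785.78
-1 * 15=-15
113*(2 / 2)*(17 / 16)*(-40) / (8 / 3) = -28815 / 16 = -1800.94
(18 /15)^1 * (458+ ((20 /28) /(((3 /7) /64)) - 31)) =3202 /5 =640.40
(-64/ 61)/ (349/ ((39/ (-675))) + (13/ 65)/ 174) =723840/ 4167320957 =0.00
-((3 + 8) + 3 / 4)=-47 / 4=-11.75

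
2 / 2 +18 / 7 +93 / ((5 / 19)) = 356.97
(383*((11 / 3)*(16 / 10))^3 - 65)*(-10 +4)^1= -521568802 / 1125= -463616.71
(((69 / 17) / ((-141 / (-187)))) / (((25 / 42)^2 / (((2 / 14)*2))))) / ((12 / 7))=74382 / 29375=2.53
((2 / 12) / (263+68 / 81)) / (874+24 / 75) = 225 / 311418212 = 0.00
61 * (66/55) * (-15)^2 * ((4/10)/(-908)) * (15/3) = -8235/227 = -36.28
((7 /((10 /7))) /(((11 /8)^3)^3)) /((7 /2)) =939524096 /11789738455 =0.08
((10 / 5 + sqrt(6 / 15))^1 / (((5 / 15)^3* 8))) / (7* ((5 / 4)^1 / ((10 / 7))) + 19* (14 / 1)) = 0.03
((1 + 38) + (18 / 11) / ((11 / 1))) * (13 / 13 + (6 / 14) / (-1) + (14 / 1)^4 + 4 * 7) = 1274783544 / 847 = 1505057.31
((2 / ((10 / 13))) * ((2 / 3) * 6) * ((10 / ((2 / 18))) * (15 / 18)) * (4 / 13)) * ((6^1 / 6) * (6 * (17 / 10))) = 2448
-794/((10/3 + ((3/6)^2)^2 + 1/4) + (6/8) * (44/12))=-38112/307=-124.14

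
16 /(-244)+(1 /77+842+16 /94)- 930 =-19400825 /220759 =-87.88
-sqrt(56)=-2*sqrt(14)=-7.48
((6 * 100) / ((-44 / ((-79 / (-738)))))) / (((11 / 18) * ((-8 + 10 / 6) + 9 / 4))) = 142200 / 243089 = 0.58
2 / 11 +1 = 13 / 11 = 1.18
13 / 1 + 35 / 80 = 215 / 16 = 13.44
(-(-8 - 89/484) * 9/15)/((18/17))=67337/14520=4.64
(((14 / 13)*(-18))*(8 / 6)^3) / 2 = -896 / 39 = -22.97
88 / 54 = 44 / 27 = 1.63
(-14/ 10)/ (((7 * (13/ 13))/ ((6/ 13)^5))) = -7776/ 1856465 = -0.00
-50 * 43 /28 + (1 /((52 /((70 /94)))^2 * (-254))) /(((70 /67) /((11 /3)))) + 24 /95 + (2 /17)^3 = -2276123183034047419 /29741014559081280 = -76.53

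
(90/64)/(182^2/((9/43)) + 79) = 405/45601376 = 0.00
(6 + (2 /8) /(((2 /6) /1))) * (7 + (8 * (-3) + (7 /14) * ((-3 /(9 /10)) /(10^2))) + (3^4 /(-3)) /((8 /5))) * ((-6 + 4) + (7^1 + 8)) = -475839 /160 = -2973.99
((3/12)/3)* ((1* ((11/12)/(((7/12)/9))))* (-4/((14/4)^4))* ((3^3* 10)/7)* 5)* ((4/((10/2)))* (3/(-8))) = 213840/117649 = 1.82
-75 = -75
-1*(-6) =6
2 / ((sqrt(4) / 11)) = 11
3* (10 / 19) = 30 / 19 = 1.58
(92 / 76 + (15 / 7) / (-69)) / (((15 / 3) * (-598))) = -0.00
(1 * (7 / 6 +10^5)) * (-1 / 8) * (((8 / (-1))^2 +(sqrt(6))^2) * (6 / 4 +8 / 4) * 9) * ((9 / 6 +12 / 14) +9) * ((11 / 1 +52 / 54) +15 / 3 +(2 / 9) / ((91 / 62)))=-3343014001375 / 624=-5357394232.97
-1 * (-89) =89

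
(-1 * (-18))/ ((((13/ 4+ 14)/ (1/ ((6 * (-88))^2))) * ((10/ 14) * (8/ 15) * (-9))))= -0.00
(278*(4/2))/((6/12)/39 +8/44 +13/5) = 198.95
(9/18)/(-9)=-1/18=-0.06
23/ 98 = 0.23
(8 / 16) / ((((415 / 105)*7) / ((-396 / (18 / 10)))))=-330 / 83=-3.98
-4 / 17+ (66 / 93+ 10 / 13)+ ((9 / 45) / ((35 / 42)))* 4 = 377424 / 171275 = 2.20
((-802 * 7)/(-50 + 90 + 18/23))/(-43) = 9223/2881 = 3.20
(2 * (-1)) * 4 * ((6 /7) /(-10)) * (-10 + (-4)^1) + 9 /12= -177 /20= -8.85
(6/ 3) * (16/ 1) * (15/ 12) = 40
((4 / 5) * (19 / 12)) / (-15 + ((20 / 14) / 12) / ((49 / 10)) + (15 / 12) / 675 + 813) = 234612 / 147810403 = 0.00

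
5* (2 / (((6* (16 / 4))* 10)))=1 / 24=0.04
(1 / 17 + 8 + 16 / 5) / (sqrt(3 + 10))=957* sqrt(13) / 1105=3.12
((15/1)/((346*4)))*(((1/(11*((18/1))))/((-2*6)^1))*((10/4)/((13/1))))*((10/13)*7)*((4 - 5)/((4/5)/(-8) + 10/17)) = 74375/7687693728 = 0.00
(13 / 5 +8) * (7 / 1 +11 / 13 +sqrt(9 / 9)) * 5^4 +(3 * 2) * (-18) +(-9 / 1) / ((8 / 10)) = 3041299 / 52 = 58486.52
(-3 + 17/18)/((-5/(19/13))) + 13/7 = 20131/8190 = 2.46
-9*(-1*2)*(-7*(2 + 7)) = -1134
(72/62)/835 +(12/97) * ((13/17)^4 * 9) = 0.38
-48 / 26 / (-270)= 4 / 585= 0.01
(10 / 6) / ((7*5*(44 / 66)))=1 / 14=0.07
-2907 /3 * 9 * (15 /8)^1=-130815 /8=-16351.88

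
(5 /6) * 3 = 5 /2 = 2.50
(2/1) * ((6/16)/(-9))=-1/12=-0.08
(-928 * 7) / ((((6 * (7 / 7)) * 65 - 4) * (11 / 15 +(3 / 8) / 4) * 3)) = -519680 / 76621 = -6.78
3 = 3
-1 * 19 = -19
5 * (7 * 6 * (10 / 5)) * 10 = 4200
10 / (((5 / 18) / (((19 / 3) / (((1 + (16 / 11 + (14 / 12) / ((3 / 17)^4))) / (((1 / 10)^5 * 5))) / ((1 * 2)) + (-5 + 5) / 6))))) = 152361 / 8055298750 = 0.00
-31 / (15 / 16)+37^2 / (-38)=-39383 / 570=-69.09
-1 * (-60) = 60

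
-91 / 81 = -1.12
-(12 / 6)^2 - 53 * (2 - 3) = 49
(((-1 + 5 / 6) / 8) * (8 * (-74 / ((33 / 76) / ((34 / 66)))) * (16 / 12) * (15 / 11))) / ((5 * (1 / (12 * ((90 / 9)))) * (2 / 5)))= 19121600 / 11979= 1596.26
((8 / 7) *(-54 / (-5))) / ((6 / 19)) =39.09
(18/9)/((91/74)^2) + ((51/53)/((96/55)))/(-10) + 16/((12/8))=1005654775/84267456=11.93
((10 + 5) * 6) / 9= 10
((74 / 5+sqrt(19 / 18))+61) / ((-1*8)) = -379 / 40 - sqrt(38) / 48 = -9.60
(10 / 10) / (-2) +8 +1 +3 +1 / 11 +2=299 / 22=13.59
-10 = -10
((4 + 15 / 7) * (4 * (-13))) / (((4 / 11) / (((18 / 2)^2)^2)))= -40343589 / 7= -5763369.86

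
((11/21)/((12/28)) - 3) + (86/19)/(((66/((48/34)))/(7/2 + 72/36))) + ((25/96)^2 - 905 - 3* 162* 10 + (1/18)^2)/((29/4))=-154689582037/194234112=-796.41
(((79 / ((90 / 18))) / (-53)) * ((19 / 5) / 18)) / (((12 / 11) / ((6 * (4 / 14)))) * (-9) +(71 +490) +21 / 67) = -1106237 / 9765787950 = -0.00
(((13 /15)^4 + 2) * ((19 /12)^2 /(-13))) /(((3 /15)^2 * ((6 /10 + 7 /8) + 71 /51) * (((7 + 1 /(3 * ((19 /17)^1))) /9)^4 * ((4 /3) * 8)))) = -0.93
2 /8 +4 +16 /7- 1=155 /28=5.54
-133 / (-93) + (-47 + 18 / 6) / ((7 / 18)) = -72725 / 651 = -111.71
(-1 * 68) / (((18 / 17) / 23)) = -13294 / 9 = -1477.11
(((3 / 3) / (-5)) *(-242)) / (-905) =-242 / 4525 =-0.05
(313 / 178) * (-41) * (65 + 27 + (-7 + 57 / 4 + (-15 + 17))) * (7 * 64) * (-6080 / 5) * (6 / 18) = 117973255680 / 89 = 1325542198.65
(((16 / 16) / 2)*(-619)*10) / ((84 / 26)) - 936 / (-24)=-38597 / 42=-918.98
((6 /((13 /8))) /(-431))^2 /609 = 0.00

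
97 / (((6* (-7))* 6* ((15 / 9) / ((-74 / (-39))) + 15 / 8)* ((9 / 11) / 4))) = -315832 / 462105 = -0.68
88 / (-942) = -44 / 471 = -0.09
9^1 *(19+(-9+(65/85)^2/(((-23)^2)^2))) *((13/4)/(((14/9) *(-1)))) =-851603913927/4528946744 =-188.04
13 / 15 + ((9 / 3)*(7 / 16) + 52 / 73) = 50659 / 17520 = 2.89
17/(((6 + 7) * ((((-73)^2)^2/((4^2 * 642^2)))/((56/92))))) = 1569520512/8491074059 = 0.18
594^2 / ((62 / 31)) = 176418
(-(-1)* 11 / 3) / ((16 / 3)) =11 / 16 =0.69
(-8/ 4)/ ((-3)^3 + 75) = -1/ 24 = -0.04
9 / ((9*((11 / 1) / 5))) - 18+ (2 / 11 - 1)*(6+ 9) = -328 / 11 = -29.82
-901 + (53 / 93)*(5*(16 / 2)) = -81673 / 93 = -878.20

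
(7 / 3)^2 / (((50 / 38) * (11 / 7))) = 2.63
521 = 521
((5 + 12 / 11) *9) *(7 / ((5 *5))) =4221 / 275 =15.35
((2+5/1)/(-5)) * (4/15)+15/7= 929/525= 1.77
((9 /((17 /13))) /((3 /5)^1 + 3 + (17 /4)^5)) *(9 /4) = 0.01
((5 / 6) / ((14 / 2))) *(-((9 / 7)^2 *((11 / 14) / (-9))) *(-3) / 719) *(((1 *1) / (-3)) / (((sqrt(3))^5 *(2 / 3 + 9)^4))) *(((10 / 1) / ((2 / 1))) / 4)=2475 *sqrt(3) / 19535882058224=0.00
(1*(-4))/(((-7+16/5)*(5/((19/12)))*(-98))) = -1/294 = -0.00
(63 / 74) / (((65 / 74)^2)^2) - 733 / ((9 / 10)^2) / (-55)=284436601292 / 15904906875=17.88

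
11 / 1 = 11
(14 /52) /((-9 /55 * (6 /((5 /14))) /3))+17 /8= 1.83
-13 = -13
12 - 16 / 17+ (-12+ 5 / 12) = -107 / 204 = -0.52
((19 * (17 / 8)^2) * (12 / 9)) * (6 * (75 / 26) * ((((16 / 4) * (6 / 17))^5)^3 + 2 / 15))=349471.98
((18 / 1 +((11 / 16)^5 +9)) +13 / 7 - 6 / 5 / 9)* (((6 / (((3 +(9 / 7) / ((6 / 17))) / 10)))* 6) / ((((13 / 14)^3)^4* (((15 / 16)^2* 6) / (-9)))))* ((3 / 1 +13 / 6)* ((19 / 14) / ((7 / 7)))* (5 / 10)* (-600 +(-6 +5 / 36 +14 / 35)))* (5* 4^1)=13017815037099188889336281 / 47178622373024025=275926137.35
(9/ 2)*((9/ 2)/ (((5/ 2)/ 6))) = 243/ 5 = 48.60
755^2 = 570025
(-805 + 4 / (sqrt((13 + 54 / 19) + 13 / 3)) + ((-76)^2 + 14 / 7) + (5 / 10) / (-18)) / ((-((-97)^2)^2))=-179027 / 3187054116- 2 * sqrt(2622) / 10180867315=-0.00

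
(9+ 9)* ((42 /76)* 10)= 1890 /19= 99.47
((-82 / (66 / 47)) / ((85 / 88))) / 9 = -15416 / 2295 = -6.72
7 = 7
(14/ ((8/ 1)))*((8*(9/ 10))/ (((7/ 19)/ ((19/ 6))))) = 1083/ 10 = 108.30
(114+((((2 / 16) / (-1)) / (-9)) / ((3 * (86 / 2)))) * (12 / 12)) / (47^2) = 1058833 / 20517192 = 0.05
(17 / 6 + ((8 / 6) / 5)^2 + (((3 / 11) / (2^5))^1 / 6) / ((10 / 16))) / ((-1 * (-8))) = 57553 / 158400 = 0.36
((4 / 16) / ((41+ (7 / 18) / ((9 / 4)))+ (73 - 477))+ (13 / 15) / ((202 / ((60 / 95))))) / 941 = 2279261 / 1061400780620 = 0.00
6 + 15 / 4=9.75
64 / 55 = 1.16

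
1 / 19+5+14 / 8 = 517 / 76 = 6.80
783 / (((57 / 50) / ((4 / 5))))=10440 / 19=549.47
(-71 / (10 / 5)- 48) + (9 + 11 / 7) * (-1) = -1317 / 14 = -94.07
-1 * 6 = -6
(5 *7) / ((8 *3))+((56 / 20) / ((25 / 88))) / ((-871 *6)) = 3805697 / 2613000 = 1.46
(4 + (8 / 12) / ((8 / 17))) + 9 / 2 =9.92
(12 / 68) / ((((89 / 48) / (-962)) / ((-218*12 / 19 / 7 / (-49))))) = -362389248 / 9860221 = -36.75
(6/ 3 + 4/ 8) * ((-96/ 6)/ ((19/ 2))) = -80/ 19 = -4.21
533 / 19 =28.05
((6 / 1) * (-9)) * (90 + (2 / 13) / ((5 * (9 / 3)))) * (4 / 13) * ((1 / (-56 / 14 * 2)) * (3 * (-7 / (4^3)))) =-207333 / 3380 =-61.34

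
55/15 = 11/3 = 3.67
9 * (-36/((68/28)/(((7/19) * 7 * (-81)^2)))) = -2257390.25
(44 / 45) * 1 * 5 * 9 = 44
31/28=1.11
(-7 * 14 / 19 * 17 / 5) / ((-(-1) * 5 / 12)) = -19992 / 475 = -42.09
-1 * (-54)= 54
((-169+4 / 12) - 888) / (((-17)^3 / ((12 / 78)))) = 6340 / 191607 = 0.03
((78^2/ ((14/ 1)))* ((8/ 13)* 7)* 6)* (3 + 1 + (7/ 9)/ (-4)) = 42744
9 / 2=4.50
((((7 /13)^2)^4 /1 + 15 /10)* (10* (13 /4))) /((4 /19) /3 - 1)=-700735703025 /13302685604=-52.68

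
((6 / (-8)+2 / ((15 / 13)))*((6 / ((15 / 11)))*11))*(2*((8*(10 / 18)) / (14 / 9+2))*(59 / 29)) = 421201 / 1740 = 242.07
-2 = -2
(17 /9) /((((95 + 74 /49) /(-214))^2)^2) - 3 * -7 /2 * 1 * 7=1072735793034790507 /9002222880488658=119.16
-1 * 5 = -5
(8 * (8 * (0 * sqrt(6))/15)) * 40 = 0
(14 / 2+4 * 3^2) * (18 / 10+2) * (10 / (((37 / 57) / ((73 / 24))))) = 1133179 / 148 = 7656.61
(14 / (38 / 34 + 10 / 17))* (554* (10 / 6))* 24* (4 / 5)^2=16877056 / 145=116393.49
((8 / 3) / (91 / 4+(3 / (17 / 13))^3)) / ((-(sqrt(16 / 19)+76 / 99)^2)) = -0.03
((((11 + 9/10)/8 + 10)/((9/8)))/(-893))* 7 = -6433/80370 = -0.08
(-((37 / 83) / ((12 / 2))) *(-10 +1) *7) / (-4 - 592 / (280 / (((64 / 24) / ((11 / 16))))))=-897435 / 2339272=-0.38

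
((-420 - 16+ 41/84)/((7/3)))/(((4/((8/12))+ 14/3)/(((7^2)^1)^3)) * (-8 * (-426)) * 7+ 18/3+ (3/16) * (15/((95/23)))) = -21.10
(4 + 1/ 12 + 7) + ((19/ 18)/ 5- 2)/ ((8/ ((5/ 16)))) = 25375/ 2304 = 11.01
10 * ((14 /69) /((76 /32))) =1120 /1311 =0.85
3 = 3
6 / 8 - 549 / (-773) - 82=-249029 / 3092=-80.54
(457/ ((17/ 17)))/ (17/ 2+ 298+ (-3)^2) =914/ 631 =1.45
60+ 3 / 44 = 2643 / 44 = 60.07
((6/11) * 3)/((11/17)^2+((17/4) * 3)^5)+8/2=4387351870340/1096836635873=4.00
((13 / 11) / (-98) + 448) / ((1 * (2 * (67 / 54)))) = 13039137 / 72226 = 180.53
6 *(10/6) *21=210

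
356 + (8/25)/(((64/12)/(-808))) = 7688/25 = 307.52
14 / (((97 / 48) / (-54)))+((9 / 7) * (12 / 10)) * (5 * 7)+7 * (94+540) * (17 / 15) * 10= 49977.23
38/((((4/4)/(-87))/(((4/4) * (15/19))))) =-2610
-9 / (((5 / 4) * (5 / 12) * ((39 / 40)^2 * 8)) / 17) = -6528 / 169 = -38.63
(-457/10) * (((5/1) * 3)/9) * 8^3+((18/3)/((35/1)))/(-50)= -38997.34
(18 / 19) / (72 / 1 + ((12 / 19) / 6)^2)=171 / 12998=0.01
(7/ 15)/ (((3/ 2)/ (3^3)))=42/ 5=8.40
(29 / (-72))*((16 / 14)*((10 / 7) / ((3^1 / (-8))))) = 2320 / 1323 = 1.75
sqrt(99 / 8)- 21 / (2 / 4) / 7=-6 + 3 * sqrt(22) / 4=-2.48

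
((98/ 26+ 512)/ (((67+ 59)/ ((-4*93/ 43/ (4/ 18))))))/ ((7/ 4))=-2494260/ 27391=-91.06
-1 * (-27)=27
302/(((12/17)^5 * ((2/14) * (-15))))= -1500788849/1866240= -804.18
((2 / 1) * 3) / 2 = 3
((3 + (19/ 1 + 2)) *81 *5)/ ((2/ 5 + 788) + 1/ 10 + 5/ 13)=28080/ 2279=12.32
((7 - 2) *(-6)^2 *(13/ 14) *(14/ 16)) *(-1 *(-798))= 233415/ 2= 116707.50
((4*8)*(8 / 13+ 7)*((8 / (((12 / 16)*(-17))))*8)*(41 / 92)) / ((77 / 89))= -22419456 / 35581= -630.10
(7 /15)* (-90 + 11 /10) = -6223 /150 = -41.49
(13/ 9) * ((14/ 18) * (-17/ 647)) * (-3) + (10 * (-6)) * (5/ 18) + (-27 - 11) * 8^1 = -5600179/ 17469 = -320.58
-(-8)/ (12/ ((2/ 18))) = 2/ 27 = 0.07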